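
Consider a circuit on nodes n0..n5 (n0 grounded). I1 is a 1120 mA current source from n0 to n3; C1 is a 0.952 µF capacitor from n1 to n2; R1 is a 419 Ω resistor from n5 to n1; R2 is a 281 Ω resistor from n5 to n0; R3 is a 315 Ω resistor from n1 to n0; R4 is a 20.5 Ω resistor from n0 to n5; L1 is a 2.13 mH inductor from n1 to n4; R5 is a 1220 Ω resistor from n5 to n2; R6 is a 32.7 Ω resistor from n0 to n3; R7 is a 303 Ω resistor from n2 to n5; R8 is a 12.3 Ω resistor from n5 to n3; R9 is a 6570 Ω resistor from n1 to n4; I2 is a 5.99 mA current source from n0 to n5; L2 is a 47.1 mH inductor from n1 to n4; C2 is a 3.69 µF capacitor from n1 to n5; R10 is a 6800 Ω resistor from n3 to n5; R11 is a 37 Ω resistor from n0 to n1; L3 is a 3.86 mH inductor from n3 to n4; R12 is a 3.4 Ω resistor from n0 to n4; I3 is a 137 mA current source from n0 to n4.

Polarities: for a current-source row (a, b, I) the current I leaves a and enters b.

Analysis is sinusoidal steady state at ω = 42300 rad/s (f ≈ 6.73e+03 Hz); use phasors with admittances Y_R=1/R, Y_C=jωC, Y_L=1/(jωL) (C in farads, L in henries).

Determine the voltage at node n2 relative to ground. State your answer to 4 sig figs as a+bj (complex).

Element admittances at ω=42300 rad/s:
  I1: injects 1.12 A into n3 (from n0)
  Y(C1) = 0.000+0.04027j S between n1,n2
  Y(R1) = 0.002387+0.000j S between n5,n1
  Y(R2) = 0.003559+0.000j S between n5,n0
  Y(R3) = 0.003175+0.000j S between n1,n0
  Y(R4) = 0.04878+0.000j S between n0,n5
  Y(L1) = 0.000-0.01110j S between n1,n4
  Y(R5) = 0.0008197+0.000j S between n5,n2
  Y(R6) = 0.03058+0.000j S between n0,n3
  Y(R7) = 0.003300+0.000j S between n2,n5
  Y(R8) = 0.08130+0.000j S between n5,n3
  Y(R9) = 0.0001522+0.000j S between n1,n4
  I2: injects 0.00599 A into n5 (from n0)
  Y(L2) = 0.000-0.0005019j S between n1,n4
  Y(C2) = 0.000+0.1561j S between n1,n5
  Y(R10) = 0.0001471+0.000j S between n3,n5
  Y(R11) = 0.02703+0.000j S between n0,n1
  Y(L3) = 0.000-0.006125j S between n3,n4
  Y(R12) = 0.2941+0.000j S between n0,n4
  I3: injects 0.137 A into n4 (from n0)
Assemble and solve the 5×5 MNA system:
  V(n1)=7.345+2.536j  V(n2)=7.178+2.513j  V(n3)=15.27+1.444j  V(n4)=0.6336-0.5680j  V(n5)=7.408+0.8847j

7.178+2.513j V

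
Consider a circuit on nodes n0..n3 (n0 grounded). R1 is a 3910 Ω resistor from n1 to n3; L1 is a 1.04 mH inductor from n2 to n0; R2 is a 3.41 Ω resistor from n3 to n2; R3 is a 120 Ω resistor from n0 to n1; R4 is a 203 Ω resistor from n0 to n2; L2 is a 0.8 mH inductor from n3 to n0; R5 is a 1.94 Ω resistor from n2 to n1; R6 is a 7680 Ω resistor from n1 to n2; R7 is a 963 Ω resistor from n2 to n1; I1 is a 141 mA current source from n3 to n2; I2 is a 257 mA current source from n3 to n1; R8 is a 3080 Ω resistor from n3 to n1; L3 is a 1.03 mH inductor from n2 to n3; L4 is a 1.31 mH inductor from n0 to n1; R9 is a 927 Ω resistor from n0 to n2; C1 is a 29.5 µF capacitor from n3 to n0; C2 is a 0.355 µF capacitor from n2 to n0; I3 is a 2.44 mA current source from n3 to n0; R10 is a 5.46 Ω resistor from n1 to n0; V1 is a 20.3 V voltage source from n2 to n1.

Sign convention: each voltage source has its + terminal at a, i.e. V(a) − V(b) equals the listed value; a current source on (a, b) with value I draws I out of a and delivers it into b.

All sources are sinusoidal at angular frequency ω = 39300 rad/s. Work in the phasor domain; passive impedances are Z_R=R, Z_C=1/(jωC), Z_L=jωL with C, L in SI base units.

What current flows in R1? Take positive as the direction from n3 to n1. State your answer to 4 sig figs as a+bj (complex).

Apply KCL at each of the 3 non-ground nodes and solve the resulting linear system.
Node n1: branches {R1, R3, R5, R6, R7, I2, R8, L4, R10, V1} → V_1 = -11.51-0.9828j
Node n2: branches {L1, R2, R4, R5, R6, R7, I1, L3, R9, C2, V1} → V_2 = 8.791-0.9828j
Node n3: branches {R1, R2, L2, I1, I2, R8, L3, C1, I3} → V_3 = 0.05586-1.932j
Source currents: i(V1)=-12.97+0.03591j

0.002958-0.0002427j A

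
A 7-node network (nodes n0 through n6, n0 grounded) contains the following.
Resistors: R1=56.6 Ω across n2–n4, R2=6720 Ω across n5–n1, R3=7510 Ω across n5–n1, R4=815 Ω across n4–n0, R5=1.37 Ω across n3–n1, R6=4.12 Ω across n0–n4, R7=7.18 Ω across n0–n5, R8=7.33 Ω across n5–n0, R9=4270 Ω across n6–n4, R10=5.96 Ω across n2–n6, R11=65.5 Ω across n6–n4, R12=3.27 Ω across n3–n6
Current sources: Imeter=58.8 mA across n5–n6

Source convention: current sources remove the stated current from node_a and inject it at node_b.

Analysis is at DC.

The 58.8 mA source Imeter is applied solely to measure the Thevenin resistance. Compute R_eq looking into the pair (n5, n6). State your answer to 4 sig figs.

R_eq = 39.05 Ω

Element admittances at DC:
  Y(R1) = 0.01767 S between n2,n4
  Y(R2) = 0.0001488 S between n5,n1
  Y(R3) = 0.0001332 S between n5,n1
  Y(R4) = 0.001227 S between n4,n0
  Y(R5) = 0.7299 S between n3,n1
  Y(R6) = 0.2427 S between n0,n4
  Y(R7) = 0.1393 S between n0,n5
  Y(R8) = 0.1364 S between n5,n0
  Y(R9) = 0.0002342 S between n6,n4
  Y(R10) = 0.1678 S between n2,n6
  Y(R11) = 0.01527 S between n6,n4
  Y(R12) = 0.3058 S between n3,n6
  Imeter: injects 0.0588 A into n6 (from n5)
Assemble and solve the 6×6 MNA system:
  V(n1)=2.082  V(n2)=1.909  V(n3)=2.083  V(n4)=0.2384  V(n5)=-0.2109  V(n6)=2.085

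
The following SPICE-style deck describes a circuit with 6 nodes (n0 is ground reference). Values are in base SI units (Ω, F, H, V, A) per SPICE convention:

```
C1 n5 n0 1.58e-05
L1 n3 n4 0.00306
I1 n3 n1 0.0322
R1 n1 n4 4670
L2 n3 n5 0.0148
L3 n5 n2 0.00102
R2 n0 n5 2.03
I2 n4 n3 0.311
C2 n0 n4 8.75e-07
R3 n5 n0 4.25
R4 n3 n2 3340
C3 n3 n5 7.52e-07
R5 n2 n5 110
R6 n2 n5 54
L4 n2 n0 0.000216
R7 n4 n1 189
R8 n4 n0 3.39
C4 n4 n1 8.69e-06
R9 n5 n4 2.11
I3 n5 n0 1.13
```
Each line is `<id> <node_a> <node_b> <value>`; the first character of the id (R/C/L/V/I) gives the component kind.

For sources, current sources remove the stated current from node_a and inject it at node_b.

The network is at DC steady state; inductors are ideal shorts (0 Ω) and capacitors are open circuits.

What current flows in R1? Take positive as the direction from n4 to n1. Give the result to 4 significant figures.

-0.001252 A

Apply KCL at each of the 5 non-ground nodes and solve the resulting linear system.
Node n1: branches {I1, R1, R7, C4} → V_1 = 5.849
Node n2: branches {L3, R4, R5, R6, L4} → V_2 = 0.000
Node n3: branches {L1, I1, L2, I2, R4, C3} → V_3 = 0.000
Node n4: branches {L1, R1, I2, C2, R7, R8, C4, R9} → V_4 = 0.000
Node n5: branches {C1, L2, L3, R2, R3, C3, R5, R6, R9, I3} → V_5 = 0.000
Source currents: i(L1)=0.2788, i(L2)=0.000, i(L3)=-1.130, i(L4)=-1.130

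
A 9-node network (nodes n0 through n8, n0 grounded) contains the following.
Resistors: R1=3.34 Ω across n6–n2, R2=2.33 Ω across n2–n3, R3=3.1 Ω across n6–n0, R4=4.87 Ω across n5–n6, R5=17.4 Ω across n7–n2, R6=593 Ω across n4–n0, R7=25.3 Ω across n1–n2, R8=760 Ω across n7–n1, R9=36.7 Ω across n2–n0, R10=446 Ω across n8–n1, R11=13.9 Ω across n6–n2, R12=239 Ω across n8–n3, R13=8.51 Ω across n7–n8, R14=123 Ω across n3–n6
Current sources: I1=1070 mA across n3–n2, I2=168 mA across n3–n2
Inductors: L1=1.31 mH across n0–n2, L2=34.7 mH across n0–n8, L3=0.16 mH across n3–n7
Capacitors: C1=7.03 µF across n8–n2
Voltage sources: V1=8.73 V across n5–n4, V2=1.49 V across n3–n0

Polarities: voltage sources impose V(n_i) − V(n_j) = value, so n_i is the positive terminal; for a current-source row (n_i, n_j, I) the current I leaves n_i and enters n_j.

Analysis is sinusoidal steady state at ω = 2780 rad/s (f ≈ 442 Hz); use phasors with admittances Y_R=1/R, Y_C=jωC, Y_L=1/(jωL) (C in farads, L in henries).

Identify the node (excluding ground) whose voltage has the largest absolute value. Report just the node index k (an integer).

Apply KCL at each of the 8 non-ground nodes and solve the resulting linear system.
Node n1: branches {R7, R8, R10} → V_1 = 2.403+0.8982j
Node n2: branches {R1, I1, L1, R2, C1, I2, R5, R7, R9, R11} → V_2 = 2.495+0.9596j
Node n3: branches {I1, R2, I2, L3, R12, R14, V2} → V_3 = 1.490+0.000j
Node n4: branches {R6, V1} → V_4 = -7.315+0.5022j
Node n5: branches {R4, V1} → V_5 = 1.415+0.5022j
Node n6: branches {R1, R3, R4, R11, R14} → V_6 = 1.355+0.5064j
Node n7: branches {R5, R8, L3, R13} → V_7 = 1.449+0.02164j
Node n8: branches {C1, L2, R10, R12, R13} → V_8 = 1.341+0.3310j
Source currents: i(V1)=-0.01234+0.0008470j, i(V2)=-0.7596+0.5088j

4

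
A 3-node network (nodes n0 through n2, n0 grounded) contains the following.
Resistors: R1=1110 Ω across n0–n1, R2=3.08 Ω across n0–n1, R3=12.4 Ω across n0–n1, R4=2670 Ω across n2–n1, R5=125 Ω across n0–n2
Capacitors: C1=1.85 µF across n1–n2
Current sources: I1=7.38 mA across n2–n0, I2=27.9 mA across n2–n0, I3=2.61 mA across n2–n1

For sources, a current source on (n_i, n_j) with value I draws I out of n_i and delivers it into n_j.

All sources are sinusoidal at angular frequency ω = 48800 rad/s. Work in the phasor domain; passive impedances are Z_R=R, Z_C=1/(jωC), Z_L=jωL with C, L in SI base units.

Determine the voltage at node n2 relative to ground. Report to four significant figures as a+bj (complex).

-0.1217+0.4009j V

Element admittances at ω=48800 rad/s:
  Y(R1) = 0.0009009+0.000j S between n0,n1
  Y(R2) = 0.3247+0.000j S between n0,n1
  Y(R3) = 0.08065+0.000j S between n0,n1
  Y(R4) = 0.0003745+0.000j S between n2,n1
  Y(C1) = 0.000+0.09028j S between n1,n2
  Y(R5) = 0.008000+0.000j S between n0,n2
  I1: injects 0.00738 A into n0 (from n2)
  I2: injects 0.0279 A into n0 (from n2)
  I3: injects 0.00261 A into n1 (from n2)
Assemble and solve the 2×2 MNA system:
  V(n1)=-0.08445-0.007894j  V(n2)=-0.1217+0.4009j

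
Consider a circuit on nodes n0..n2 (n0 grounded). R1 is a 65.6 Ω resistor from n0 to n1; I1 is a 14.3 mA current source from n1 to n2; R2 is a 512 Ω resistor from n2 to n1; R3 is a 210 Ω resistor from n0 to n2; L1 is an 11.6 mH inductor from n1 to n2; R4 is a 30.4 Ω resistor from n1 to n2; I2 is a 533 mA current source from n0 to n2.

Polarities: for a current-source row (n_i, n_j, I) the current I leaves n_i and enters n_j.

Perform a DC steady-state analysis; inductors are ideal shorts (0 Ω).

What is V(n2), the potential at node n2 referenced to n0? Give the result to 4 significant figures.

26.64 V

MNA unknowns: 2 node voltages V₁..V_2 plus 1 source current (L1)
R1: Y=0.01524 on G[0,1]
I1: z[1]−=0.0143, z[2]+=0.0143
R2: Y=0.001953 on G[2,1]
R3: Y=0.004762 on G[0,2]
L1: row V1−V2=0, i_L1 at 1,2
R4: Y=0.03289 on G[1,2]
I2: z[0]−=0.533, z[2]+=0.533
solve → V1=26.64, V2=26.64
aux → i_L1=-0.4204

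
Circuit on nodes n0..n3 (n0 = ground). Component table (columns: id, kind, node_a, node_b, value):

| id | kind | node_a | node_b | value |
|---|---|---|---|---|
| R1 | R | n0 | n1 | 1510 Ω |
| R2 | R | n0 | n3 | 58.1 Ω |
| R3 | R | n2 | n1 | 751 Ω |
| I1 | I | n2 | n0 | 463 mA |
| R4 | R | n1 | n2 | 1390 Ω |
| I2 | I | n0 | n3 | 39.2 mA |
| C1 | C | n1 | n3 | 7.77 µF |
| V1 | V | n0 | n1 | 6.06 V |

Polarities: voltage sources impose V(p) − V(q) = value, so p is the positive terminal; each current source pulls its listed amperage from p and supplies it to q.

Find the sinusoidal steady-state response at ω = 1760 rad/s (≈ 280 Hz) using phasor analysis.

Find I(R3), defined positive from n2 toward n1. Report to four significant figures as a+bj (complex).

-0.3006+0.000j A

Apply KCL at each of the 3 non-ground nodes and solve the resulting linear system.
Node n1: branches {R1, R3, R4, C1, V1} → V_1 = -6.060+0.000j
Node n2: branches {R3, I1, R4} → V_2 = -231.8+0.000j
Node n3: branches {R2, I2, C1} → V_3 = -0.9490-4.061j
Source currents: i(V1)=0.4035-0.06989j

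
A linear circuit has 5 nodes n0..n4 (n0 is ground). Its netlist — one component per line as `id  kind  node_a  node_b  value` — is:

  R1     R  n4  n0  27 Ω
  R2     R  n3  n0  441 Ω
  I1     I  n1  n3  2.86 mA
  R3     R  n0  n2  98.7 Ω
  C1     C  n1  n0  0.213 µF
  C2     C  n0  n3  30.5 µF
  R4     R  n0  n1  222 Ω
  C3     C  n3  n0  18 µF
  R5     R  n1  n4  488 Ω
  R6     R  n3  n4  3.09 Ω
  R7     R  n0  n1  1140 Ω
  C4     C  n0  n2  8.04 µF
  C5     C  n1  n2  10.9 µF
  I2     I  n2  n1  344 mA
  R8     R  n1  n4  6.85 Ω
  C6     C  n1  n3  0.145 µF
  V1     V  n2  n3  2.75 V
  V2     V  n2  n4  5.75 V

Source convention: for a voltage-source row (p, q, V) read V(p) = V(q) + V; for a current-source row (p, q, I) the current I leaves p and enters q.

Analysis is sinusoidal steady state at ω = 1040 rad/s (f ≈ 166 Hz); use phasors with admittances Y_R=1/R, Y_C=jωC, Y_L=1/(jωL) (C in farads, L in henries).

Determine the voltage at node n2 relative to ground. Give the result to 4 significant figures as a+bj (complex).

3.262-0.9967j V

MNA unknowns: 4 node voltages V₁..V_4 plus 2 source currents (V1, V2)
R1: Y=0.03704+0.000j on G[4,0]
R2: Y=0.002268+0.000j on G[3,0]
I1: z[1]−=0.00286, z[3]+=0.00286
R3: Y=0.01013+0.000j on G[0,2]
C1: Y=0.000+0.0002215j on G[1,0]
C2: Y=0.000+0.03172j on G[0,3]
R4: Y=0.004505+0.000j on G[0,1]
C3: Y=0.000+0.01872j on G[3,0]
R5: Y=0.002049+0.000j on G[1,4]
R6: Y=0.3236+0.000j on G[3,4]
R7: Y=0.0008772+0.000j on G[0,1]
C4: Y=0.000+0.008362j on G[0,2]
C5: Y=0.000+0.01134j on G[1,2]
I2: z[2]−=0.344, z[1]+=0.344
R8: Y=0.1460+0.000j on G[1,4]
C6: Y=0.000+0.0001508j on G[1,3]
V1: row V2−V3=2.75, i_V1 at 2,3
V2: row V2−V4=5.75, i_V2 at 2,4
solve → V1=-0.1562-0.7082j, V2=3.262-0.9967j, V3=0.5123-0.9967j, V4=-2.488-0.9967j
aux → i_V1=1.019+0.02368j, i_V2=-1.408-0.07961j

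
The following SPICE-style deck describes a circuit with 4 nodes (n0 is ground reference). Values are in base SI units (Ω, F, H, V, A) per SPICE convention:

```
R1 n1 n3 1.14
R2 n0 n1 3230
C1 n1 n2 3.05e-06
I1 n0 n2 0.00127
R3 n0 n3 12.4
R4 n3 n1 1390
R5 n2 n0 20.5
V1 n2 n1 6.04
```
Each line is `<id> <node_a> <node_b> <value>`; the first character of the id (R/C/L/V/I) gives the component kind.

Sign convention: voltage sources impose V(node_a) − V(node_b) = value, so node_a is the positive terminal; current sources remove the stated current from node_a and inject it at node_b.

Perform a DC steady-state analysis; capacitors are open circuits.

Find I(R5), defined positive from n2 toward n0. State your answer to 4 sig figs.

0.1782 A

Element admittances at DC:
  Y(R1) = 0.8772 S between n1,n3
  Y(R2) = 0.0003096 S between n0,n1
  Y(C1) = 0.000 S between n1,n2
  I1: injects 0.00127 A into n2 (from n0)
  Y(R3) = 0.08065 S between n0,n3
  Y(R4) = 0.0007194 S between n3,n1
  Y(R5) = 0.04878 S between n2,n0
  V1: constraint V(n2)−V(n1) = 6.04
Assemble and solve the 4×4 MNA system:
  V(n1)=-2.386  V(n2)=3.654  V(n3)=-2.185
  i(V1)=-0.1770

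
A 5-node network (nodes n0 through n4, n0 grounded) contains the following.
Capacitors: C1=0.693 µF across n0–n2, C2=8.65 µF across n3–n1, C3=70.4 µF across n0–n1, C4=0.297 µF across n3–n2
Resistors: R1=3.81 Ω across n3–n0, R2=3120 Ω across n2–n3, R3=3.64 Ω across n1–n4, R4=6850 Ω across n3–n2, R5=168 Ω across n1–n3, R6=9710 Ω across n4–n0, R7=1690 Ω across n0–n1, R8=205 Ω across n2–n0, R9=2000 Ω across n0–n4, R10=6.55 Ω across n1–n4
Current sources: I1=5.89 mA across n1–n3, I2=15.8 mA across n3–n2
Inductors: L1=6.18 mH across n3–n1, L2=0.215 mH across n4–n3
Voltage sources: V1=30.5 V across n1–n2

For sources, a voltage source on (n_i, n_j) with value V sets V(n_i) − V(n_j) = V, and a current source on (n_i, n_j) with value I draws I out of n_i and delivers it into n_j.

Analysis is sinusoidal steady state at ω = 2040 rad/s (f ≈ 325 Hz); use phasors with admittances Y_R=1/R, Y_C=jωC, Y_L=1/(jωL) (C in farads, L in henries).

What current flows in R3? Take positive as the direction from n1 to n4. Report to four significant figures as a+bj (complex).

MNA unknowns: 4 node voltages V₁..V_4 plus 1 source current (V1)
C1: Y=0.000+0.001414j on G[0,2]
R1: Y=0.2625+0.000j on G[3,0]
R2: Y=0.0003205+0.000j on G[2,3]
R3: Y=0.2747+0.000j on G[1,4]
R4: Y=0.0001460+0.000j on G[3,2]
I1: z[1]−=0.00589, z[3]+=0.00589
L1: Y=0.000-0.07932j on G[3,1]
C2: Y=0.000+0.01765j on G[3,1]
L2: Y=0.000-2.280j on G[4,3]
R5: Y=0.005952+0.000j on G[1,3]
R6: Y=0.0001030+0.000j on G[4,0]
I2: z[3]−=0.0158, z[2]+=0.0158
R7: Y=0.0005917+0.000j on G[0,1]
R8: Y=0.004878+0.000j on G[2,0]
C3: Y=0.000+0.1436j on G[0,1]
R9: Y=0.0005000+0.000j on G[0,4]
C4: Y=0.000+0.0006059j on G[3,2]
R10: Y=0.1527+0.000j on G[1,4]
V1: row V1−V2=30.5, i_V1 at 1,2
solve → V1=0.7388-0.2385j, V2=-29.76-0.2385j, V3=0.4187-0.2386j, V4=0.4295-0.1807j
aux → i_V1=-0.1747-0.06152j

0.08499-0.01588j A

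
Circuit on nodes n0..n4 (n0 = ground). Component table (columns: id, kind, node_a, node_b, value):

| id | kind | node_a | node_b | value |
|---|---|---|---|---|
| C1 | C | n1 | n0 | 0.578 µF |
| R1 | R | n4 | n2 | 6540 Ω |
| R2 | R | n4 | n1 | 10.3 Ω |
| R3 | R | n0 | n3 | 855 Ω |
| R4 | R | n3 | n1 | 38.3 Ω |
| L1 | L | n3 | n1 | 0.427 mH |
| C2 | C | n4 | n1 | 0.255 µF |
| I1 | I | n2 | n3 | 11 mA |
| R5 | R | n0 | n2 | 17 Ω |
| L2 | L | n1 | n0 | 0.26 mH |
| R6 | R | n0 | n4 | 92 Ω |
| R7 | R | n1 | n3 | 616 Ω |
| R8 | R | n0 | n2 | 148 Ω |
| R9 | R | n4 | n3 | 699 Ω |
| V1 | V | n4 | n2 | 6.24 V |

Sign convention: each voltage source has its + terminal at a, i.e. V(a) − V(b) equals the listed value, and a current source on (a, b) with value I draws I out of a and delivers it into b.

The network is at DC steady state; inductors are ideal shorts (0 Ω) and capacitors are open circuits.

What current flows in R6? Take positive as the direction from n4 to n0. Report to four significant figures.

MNA unknowns: 4 node voltages V₁..V_4 plus 3 source currents (L1, L2, V1)
C1: Y=0.000 on G[1,0]
R1: Y=0.0001529 on G[4,2]
R2: Y=0.09709 on G[4,1]
R3: Y=0.001170 on G[0,3]
R4: Y=0.02611 on G[3,1]
L1: row V3−V1=0, i_L1 at 3,1
C2: Y=0.000 on G[4,1]
I1: z[2]−=0.011, z[3]+=0.011
R5: Y=0.05882 on G[0,2]
L2: row V1−V0=0, i_L2 at 1,0
R6: Y=0.01087 on G[0,4]
R7: Y=0.001623 on G[1,3]
R8: Y=0.006757 on G[0,2]
R9: Y=0.001431 on G[4,3]
V1: row V4−V2=6.24, i_V1 at 4,2
solve → V1=0.000, V2=-3.964, V3=0.000, V4=2.276
aux → i_L1=0.01426, i_L2=0.2352, i_V1=-0.2499

0.02474 A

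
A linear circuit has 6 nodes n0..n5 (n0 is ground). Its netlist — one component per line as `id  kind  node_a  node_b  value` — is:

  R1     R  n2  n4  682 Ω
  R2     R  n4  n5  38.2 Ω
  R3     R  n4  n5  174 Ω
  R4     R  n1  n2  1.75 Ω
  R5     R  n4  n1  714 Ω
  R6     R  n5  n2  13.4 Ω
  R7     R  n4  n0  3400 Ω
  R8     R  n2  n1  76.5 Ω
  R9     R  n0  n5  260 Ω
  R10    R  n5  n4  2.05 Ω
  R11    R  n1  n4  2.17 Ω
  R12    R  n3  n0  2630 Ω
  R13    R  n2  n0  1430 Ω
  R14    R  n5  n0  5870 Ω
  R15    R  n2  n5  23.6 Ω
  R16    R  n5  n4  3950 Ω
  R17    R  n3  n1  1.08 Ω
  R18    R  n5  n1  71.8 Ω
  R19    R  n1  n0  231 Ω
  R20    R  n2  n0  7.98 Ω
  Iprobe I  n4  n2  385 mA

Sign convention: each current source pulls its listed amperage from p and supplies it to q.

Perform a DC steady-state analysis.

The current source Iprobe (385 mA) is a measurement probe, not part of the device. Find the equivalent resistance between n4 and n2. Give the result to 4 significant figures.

R_eq = 2.773 Ω

Element admittances at DC:
  Y(R1) = 0.001466 S between n2,n4
  Y(R2) = 0.02618 S between n4,n5
  Y(R3) = 0.005747 S between n4,n5
  Y(R4) = 0.5714 S between n1,n2
  Y(R5) = 0.001401 S between n4,n1
  Y(R6) = 0.07463 S between n5,n2
  Y(R7) = 0.0002941 S between n4,n0
  Y(R8) = 0.01307 S between n2,n1
  Y(R9) = 0.003846 S between n0,n5
  Y(R10) = 0.4878 S between n5,n4
  Y(R11) = 0.4608 S between n1,n4
  Y(R12) = 0.0003802 S between n3,n0
  Y(R13) = 0.0006993 S between n2,n0
  Y(R14) = 0.0001704 S between n5,n0
  Y(R15) = 0.04237 S between n2,n5
  Y(R16) = 0.0002532 S between n5,n4
  Y(R17) = 0.9259 S between n3,n1
  Y(R18) = 0.01393 S between n5,n1
  Y(R19) = 0.004329 S between n1,n0
  Y(R20) = 0.1253 S between n2,n0
  Iprobe: injects 0.385 A into n2 (from n4)
Assemble and solve the 5×5 MNA system:
  V(n1)=-0.4303  V(n2)=0.04440  V(n3)=-0.4301  V(n4)=-1.023  V(n5)=-0.8137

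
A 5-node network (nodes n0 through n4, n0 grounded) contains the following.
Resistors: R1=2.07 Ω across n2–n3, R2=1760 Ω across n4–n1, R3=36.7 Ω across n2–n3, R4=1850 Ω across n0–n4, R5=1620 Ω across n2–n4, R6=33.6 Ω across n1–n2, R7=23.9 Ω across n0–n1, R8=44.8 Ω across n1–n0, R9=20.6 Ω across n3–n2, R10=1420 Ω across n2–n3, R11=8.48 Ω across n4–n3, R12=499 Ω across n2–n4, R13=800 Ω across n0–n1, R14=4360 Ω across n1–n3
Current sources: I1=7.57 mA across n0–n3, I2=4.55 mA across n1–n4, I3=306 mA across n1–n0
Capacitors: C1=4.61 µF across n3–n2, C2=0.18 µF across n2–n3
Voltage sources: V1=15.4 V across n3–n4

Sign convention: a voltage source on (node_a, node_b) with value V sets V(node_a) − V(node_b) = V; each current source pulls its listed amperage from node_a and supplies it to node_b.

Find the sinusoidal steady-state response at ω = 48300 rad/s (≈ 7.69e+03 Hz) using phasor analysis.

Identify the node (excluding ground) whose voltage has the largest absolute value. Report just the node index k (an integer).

4

Apply KCL at each of the 4 non-ground nodes and solve the resulting linear system.
Node n1: branches {R2, R6, R7, R8, I2, I3, R13, R14} → V_1 = -4.408+0.0003452j
Node n2: branches {R1, C1, R3, R5, R6, R9, C2, R10, R12} → V_2 = -3.397+0.002233j
Node n3: branches {R1, I1, C1, R3, R9, C2, R10, R11, R14, V1} → V_3 = -3.290-0.04178j
Node n4: branches {R2, R4, R5, I2, R11, R12, V1} → V_4 = -18.69-0.04178j
Source currents: i(V1)=-1.879-0.0001619j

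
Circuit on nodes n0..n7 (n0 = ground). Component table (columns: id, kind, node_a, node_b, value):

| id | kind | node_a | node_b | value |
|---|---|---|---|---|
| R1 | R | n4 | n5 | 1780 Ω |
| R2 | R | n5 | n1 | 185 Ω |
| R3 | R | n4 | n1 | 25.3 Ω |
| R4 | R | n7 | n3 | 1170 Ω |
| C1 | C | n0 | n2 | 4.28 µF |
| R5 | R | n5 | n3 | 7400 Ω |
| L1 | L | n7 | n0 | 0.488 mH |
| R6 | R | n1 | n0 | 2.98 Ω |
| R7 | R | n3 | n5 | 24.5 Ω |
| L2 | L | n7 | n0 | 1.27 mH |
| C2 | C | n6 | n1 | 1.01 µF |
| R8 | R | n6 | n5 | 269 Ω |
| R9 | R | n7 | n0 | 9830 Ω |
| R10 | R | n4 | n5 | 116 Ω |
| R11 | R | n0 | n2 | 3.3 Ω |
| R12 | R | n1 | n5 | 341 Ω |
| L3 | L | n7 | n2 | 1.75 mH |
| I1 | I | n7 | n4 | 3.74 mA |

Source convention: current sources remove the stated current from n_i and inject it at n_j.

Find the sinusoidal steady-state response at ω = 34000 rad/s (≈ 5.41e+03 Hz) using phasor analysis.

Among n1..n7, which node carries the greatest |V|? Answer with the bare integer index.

Element admittances at ω=34000 rad/s:
  Y(R1) = 0.0005618+0.000j S between n4,n5
  Y(R2) = 0.005405+0.000j S between n5,n1
  Y(R3) = 0.03953+0.000j S between n4,n1
  Y(R4) = 0.0008547+0.000j S between n7,n3
  Y(C1) = 0.000+0.1455j S between n0,n2
  Y(R5) = 0.0001351+0.000j S between n5,n3
  Y(L1) = 0.000-0.06027j S between n7,n0
  Y(R6) = 0.3356+0.000j S between n1,n0
  Y(R7) = 0.04082+0.000j S between n3,n5
  Y(L2) = 0.000-0.02316j S between n7,n0
  Y(C2) = 0.000+0.03434j S between n6,n1
  Y(R8) = 0.003717+0.000j S between n6,n5
  Y(R9) = 0.0001017+0.000j S between n7,n0
  Y(R10) = 0.008621+0.000j S between n4,n5
  Y(R11) = 0.3030+0.000j S between n0,n2
  Y(R12) = 0.002933+0.000j S between n1,n5
  Y(L3) = 0.000-0.01681j S between n7,n2
  I1: injects 0.00374 A into n4 (from n7)
Assemble and solve the 7×7 MNA system:
  V(n1)=0.01103-8.615e-05j  V(n2)=-0.001717+0.0007633j  V(n3)=0.04430-0.002976j  V(n4)=0.09426-0.0004980j  V(n5)=0.04524-0.002271j  V(n6)=0.01119-0.003772j  V(n7)=-0.0006136-0.03680j

4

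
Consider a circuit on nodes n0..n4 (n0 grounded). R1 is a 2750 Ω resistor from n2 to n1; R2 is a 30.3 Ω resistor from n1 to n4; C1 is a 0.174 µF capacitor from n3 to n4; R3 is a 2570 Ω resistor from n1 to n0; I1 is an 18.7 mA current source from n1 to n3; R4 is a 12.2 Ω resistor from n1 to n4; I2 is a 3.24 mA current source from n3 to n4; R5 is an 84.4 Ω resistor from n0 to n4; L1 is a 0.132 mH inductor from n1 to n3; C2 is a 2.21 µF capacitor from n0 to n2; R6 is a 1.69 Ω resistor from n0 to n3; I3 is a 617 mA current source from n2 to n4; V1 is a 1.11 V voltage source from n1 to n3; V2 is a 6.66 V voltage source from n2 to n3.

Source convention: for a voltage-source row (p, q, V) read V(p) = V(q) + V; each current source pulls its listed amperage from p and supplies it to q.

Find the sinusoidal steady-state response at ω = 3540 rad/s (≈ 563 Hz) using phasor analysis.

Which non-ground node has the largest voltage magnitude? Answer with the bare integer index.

MNA unknowns: 4 node voltages V₁..V_4 plus 2 source currents (V1, V2)
R1: Y=0.0003636+0.000j on G[2,1]
R2: Y=0.03300+0.000j on G[1,4]
C1: Y=0.000+0.0006160j on G[3,4]
R3: Y=0.0003891+0.000j on G[1,0]
I1: z[1]−=0.0187, z[3]+=0.0187
R4: Y=0.08197+0.000j on G[1,4]
I2: z[3]−=0.00324, z[4]+=0.00324
R5: Y=0.01185+0.000j on G[0,4]
L1: Y=0.000-2.140j on G[1,3]
C2: Y=0.000+0.007823j on G[0,2]
R6: Y=0.5917+0.000j on G[0,3]
I3: z[2]−=0.617, z[4]+=0.617
V1: row V1−V3=1.11, i_V1 at 1,3
V2: row V2−V3=6.66, i_V2 at 2,3
solve → V1=0.9923-0.08434j, V2=6.542-0.08434j, V3=-0.1177-0.08434j, V4=5.790-0.1052j
aux → i_V1=0.5346+2.373j, i_V2=-0.6197-0.05118j

2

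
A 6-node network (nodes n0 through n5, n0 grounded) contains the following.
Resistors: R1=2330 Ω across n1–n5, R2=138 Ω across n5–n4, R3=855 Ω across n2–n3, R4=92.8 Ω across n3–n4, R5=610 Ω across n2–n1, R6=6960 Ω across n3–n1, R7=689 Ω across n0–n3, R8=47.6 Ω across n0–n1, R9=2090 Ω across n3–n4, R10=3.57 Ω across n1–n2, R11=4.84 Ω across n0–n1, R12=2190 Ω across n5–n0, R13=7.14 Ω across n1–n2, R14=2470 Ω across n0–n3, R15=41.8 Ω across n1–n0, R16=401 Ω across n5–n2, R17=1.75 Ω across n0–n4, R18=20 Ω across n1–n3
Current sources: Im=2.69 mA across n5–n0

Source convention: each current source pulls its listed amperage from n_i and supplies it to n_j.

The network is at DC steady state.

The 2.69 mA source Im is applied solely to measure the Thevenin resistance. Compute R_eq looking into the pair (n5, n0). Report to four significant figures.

R_eq = 95.35 Ω

Apply KCL at each of the 5 non-ground nodes and solve the resulting linear system.
Node n1: branches {R1, R5, R6, R8, R10, R11, R13, R15, R18} → V_1 = -0.002923
Node n2: branches {R3, R5, R10, R13, R16} → V_2 = -0.004409
Node n3: branches {R3, R4, R6, R7, R9, R14, R18} → V_3 = -0.002915
Node n4: branches {R2, R4, R9, R17} → V_4 = -0.003206
Node n5: branches {R1, R2, R12, R16, Im} → V_5 = -0.2565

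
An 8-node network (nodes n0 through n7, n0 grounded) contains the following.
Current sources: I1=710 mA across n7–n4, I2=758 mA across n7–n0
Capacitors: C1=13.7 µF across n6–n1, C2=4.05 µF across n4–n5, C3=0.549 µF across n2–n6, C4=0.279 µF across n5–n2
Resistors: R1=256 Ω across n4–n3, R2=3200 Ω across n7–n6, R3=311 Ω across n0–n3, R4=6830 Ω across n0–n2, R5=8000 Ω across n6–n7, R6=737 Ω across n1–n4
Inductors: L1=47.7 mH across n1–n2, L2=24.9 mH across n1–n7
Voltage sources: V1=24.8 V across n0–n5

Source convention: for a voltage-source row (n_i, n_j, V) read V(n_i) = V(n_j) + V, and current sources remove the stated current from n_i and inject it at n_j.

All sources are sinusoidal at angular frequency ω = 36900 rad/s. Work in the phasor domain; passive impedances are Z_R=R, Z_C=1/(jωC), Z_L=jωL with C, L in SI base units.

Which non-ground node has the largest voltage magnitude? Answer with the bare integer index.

7

Apply KCL at each of the 7 non-ground nodes and solve the resulting linear system.
Node n1: branches {C1, L1, L2, R6} → V_1 = -69.29+209.6j
Node n2: branches {L1, C3, R4, C4} → V_2 = -54.96+135.7j
Node n3: branches {R1, R3} → V_3 = -12.51-2.522j
Node n4: branches {I1, R1, C2, R6} → V_4 = -22.80-4.598j
Node n5: branches {C2, C4, V1} → V_5 = -24.80+0.000j
Node n6: branches {C1, R2, C3, R5} → V_6 = -69.70+207.1j
Node n7: branches {I1, R2, I2, R5, L2} → V_7 = -535.3-952.1j
Source currents: i(V1)=0.7097+0.01176j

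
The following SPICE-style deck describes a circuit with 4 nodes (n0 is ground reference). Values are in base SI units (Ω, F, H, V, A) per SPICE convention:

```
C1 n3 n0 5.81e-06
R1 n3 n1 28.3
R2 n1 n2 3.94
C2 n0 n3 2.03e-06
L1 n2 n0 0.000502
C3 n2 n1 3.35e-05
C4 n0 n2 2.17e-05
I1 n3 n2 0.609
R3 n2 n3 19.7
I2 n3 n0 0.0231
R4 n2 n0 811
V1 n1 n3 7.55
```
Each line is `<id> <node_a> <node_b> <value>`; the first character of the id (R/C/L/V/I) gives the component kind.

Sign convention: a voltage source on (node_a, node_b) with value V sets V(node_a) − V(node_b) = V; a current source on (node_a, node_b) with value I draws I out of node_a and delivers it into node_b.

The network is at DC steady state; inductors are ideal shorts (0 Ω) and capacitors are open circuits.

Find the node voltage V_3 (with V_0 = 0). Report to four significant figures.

-8.367 V

Element admittances at DC:
  Y(C1) = 0.000 S between n3,n0
  Y(R1) = 0.03534 S between n3,n1
  Y(R2) = 0.2538 S between n1,n2
  Y(C2) = 0.000 S between n0,n3
  L1: short n2↔n0 (DC inductor)
  Y(C3) = 0.000 S between n2,n1
  Y(C4) = 0.000 S between n0,n2
  I1: injects 0.609 A into n2 (from n3)
  Y(R3) = 0.05076 S between n2,n3
  I2: injects 0.0231 A into n0 (from n3)
  Y(R4) = 0.001233 S between n2,n0
  V1: constraint V(n1)−V(n3) = 7.55
Assemble and solve the 5×5 MNA system:
  V(n1)=-0.8171  V(n2)=0.000  V(n3)=-8.367
  i(L1)=-0.02310  i(V1)=-0.05941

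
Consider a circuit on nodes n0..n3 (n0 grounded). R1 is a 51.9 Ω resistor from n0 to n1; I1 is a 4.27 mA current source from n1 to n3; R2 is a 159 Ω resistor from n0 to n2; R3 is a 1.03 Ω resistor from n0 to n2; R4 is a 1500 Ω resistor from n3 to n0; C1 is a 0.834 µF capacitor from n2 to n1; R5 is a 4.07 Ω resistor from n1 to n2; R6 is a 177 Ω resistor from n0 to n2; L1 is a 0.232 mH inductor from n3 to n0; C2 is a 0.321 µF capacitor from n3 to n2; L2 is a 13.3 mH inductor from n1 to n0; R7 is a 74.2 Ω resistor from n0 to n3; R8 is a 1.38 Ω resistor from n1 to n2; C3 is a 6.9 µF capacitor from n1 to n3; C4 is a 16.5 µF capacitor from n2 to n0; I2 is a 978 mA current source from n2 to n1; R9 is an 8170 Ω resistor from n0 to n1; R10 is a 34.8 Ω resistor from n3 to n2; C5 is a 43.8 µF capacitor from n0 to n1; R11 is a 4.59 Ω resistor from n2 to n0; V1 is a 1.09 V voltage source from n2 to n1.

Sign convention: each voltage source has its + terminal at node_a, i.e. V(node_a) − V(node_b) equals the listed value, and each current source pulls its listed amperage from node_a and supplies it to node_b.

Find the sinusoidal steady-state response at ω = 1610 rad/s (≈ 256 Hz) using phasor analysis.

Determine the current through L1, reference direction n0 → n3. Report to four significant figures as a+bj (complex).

-0.004195+0.01119j A

MNA unknowns: 3 node voltages V₁..V_3 plus 1 source current (V1)
R1: Y=0.01927+0.000j on G[0,1]
I1: z[1]−=0.00427, z[3]+=0.00427
R2: Y=0.006289+0.000j on G[0,2]
R3: Y=0.9709+0.000j on G[0,2]
R4: Y=0.0006667+0.000j on G[3,0]
C1: Y=0.000+0.001343j on G[2,1]
R5: Y=0.2457+0.000j on G[1,2]
R6: Y=0.005650+0.000j on G[0,2]
L1: Y=0.000-2.677j on G[3,0]
C2: Y=0.000+0.0005168j on G[3,2]
L2: Y=0.000-0.04670j on G[1,0]
R7: Y=0.01348+0.000j on G[0,3]
R8: Y=0.7246+0.000j on G[1,2]
C3: Y=0.000+0.01111j on G[1,3]
C4: Y=0.000+0.02657j on G[2,0]
I2: z[2]−=0.978, z[1]+=0.978
R9: Y=0.0001224+0.000j on G[0,1]
R10: Y=0.02874+0.000j on G[3,2]
C5: Y=0.000+0.07052j on G[0,1]
R11: Y=0.2179+0.000j on G[2,0]
V1: row V2−V1=1.09, i_V1 at 2,1
solve → V1=-1.075+0.02981j, V2=0.01507+0.02981j, V3=0.004181+0.001567j
aux → i_V1=-2.053-0.03848j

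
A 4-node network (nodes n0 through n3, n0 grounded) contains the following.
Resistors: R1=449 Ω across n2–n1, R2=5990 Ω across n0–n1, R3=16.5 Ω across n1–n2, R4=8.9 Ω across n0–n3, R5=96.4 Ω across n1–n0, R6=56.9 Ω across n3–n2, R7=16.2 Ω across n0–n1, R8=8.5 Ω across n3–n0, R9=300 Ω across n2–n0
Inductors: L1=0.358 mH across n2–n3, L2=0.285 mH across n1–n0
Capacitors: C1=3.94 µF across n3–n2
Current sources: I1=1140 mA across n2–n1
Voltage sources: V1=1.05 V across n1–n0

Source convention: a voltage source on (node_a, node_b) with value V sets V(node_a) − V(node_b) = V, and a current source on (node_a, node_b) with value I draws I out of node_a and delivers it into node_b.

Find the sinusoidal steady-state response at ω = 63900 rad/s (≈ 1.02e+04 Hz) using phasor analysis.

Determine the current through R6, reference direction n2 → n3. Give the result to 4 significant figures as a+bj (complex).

MNA unknowns: 3 node voltages V₁..V_3 plus 1 source current (V1)
R1: Y=0.002227+0.000j on G[2,1]
R2: Y=0.0001669+0.000j on G[0,1]
R3: Y=0.06061+0.000j on G[1,2]
R4: Y=0.1124+0.000j on G[0,3]
L1: Y=0.000-0.04371j on G[2,3]
R5: Y=0.01037+0.000j on G[1,0]
R6: Y=0.01757+0.000j on G[3,2]
L2: Y=0.000-0.05491j on G[1,0]
C1: Y=0.000+0.2518j on G[3,2]
R7: Y=0.06173+0.000j on G[0,1]
R8: Y=0.1176+0.000j on G[3,0]
R9: Y=0.003333+0.000j on G[2,0]
I1: z[2]−=1.14, z[1]+=1.14
V1: row V1−V0=1.05, i_V1 at 1,0
solve → V1=1.050+0.000j, V2=-4.556+2.805j, V3=-3.359-0.8070j
aux → i_V1=0.7119+0.2339j

-0.02104+0.06348j A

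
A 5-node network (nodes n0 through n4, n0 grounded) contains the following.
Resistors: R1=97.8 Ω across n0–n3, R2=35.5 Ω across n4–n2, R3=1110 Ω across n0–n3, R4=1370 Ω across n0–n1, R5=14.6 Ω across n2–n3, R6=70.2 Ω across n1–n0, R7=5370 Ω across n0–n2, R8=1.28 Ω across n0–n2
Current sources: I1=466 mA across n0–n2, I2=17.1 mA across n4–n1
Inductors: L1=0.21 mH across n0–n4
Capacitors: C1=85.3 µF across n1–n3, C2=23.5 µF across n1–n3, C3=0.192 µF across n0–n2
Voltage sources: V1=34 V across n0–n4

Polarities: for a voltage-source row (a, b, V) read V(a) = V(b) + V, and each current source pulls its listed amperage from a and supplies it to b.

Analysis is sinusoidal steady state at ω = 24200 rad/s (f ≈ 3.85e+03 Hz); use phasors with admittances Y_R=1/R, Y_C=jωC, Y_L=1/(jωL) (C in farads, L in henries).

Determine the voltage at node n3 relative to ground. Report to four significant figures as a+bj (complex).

Apply KCL at each of the 4 non-ground nodes and solve the resulting linear system.
Node n1: branches {C1, R4, R6, C2, I2} → V_1 = -0.2381-0.004183j
Node n2: branches {I1, R2, R5, R7, R8, C3} → V_2 = -0.5786+0.003347j
Node n3: branches {R1, C1, R3, R5, C2} → V_3 = -0.2382+0.003666j
Node n4: branches {L1, R2, I2, V1} → V_4 = -34.00+0.000j
Source currents: i(V1)=-0.9243+6.690j

-0.2382+0.003666j V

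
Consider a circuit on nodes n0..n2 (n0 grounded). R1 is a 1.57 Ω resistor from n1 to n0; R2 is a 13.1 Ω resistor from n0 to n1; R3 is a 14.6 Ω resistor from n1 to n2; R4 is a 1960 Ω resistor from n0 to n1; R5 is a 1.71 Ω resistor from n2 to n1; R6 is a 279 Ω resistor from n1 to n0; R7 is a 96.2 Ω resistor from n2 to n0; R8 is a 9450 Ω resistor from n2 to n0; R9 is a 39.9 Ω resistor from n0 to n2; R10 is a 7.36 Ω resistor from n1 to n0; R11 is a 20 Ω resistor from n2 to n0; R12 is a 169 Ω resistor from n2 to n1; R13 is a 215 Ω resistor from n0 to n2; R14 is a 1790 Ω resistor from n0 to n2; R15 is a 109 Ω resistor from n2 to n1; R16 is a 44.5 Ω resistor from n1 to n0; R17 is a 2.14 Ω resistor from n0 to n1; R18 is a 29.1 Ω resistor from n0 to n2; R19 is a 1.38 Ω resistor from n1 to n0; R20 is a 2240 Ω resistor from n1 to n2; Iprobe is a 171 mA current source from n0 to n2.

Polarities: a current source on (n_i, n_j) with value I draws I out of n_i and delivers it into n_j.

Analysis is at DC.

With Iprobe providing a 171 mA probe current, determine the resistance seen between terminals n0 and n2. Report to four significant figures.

Apply KCL at each of the 2 non-ground nodes and solve the resulting linear system.
Node n1: branches {R1, R2, R3, R4, R5, R6, R10, R12, R15, R16, R17, R19, R20} → V_1 = 0.06629
Node n2: branches {R3, R5, R7, R8, R9, R11, R12, R13, R14, R15, R18, R20, Iprobe} → V_2 = 0.2712

R_eq = 1.586 Ω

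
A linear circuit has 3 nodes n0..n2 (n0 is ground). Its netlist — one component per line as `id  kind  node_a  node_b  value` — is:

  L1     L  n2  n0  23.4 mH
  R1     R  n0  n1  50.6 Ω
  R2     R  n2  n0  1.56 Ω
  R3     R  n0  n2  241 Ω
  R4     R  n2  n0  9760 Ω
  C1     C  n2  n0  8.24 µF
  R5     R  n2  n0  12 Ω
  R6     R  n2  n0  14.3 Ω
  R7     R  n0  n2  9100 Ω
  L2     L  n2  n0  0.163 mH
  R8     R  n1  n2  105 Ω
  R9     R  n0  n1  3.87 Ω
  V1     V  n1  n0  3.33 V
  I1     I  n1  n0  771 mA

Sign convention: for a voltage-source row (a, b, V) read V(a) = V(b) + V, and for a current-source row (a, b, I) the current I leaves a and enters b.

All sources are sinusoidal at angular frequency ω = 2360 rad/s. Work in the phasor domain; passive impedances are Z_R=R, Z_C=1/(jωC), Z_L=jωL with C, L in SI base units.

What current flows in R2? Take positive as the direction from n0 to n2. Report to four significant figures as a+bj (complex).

Element admittances at ω=2360 rad/s:
  Y(L1) = 0.000-0.01811j S between n2,n0
  Y(R1) = 0.01976+0.000j S between n0,n1
  Y(R2) = 0.6410+0.000j S between n2,n0
  Y(R3) = 0.004149+0.000j S between n0,n2
  Y(R4) = 0.0001025+0.000j S between n2,n0
  Y(C1) = 0.000+0.01945j S between n2,n0
  Y(R5) = 0.08333+0.000j S between n2,n0
  Y(R6) = 0.06993+0.000j S between n2,n0
  Y(R7) = 0.0001099+0.000j S between n0,n2
  Y(L2) = 0.000-2.600j S between n2,n0
  Y(R8) = 0.009524+0.000j S between n1,n2
  Y(R9) = 0.2584+0.000j S between n0,n1
  V1: constraint V(n1)−V(n0) = 3.33
  I1: injects 0.771 A into n0 (from n1)
Assemble and solve the 3×3 MNA system:
  V(n1)=3.330+0.000j  V(n2)=0.003462+0.01113j
  i(V1)=-1.729+0.0001060j

-0.002219-0.007134j A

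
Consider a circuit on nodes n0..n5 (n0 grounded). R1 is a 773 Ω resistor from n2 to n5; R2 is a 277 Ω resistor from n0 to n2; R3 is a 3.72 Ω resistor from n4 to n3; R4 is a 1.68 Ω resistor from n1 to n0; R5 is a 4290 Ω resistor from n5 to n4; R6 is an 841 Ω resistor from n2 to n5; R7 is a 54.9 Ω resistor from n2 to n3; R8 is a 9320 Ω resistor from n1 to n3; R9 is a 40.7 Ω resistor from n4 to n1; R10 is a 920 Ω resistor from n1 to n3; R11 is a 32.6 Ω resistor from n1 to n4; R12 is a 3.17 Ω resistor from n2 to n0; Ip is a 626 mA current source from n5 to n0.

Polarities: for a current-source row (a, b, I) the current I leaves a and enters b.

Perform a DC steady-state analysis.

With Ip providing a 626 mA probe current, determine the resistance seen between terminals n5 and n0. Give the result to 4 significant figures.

Apply KCL at each of the 5 non-ground nodes and solve the resulting linear system.
Node n1: branches {R4, R8, R9, R10, R11} → V_1 = -0.1061
Node n2: branches {R1, R2, R6, R7, R12} → V_2 = -1.764
Node n3: branches {R3, R7, R8, R10} → V_3 = -1.254
Node n4: branches {R3, R5, R9, R11} → V_4 = -1.224
Node n5: branches {R1, R5, R6, Ip} → V_5 = -232.2

R_eq = 371.0 Ω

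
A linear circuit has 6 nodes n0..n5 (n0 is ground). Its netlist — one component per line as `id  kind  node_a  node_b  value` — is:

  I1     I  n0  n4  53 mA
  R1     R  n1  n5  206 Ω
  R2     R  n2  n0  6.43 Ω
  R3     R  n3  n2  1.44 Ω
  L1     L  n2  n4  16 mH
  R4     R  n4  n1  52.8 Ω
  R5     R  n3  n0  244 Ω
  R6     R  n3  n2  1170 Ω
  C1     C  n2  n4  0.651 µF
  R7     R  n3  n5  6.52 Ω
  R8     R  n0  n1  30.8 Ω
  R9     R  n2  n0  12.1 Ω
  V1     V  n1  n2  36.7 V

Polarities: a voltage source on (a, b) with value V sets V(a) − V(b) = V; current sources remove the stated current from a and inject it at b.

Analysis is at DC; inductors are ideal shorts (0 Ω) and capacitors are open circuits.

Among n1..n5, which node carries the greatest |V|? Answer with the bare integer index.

Element admittances at DC:
  I1: injects 0.053 A into n4 (from n0)
  Y(R1) = 0.004854 S between n1,n5
  Y(R2) = 0.1555 S between n2,n0
  Y(R3) = 0.6944 S between n3,n2
  L1: short n2↔n4 (DC inductor)
  Y(R4) = 0.01894 S between n4,n1
  Y(R5) = 0.004098 S between n3,n0
  Y(R6) = 0.0008547 S between n3,n2
  Y(C1) = 0.000 S between n2,n4
  Y(R7) = 0.1534 S between n3,n5
  Y(R8) = 0.03247 S between n0,n1
  Y(R9) = 0.08264 S between n2,n0
  V1: constraint V(n1)−V(n2) = 36.7
Assemble and solve the 7×7 MNA system:
  V(n1)=32.55  V(n2)=-4.148  V(n3)=-3.879  V(n4)=-4.148  V(n5)=-2.761
  i(L1)=-0.7481  i(V1)=-1.923

1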